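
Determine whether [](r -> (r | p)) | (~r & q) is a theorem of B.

Valid in B

Tableau for the negation ~([](r -> (r | p)) | (~r & q)):
1. ~([](r -> (r | p)) | (~r & q)), u
2. ~[](r -> (r | p)), u
3. ~(~r & q), u
4. ~q, u
5. ~(r -> (r | p)), v
6. r, v
7. ~(r | p), v
8. ~r, v
9. ~p, v
Accessibility: uRu, uRv, vRu, vRv
Branch closes: r and ~r both at v.
Every branch of the negation's tableau closes; the branch above is one of them.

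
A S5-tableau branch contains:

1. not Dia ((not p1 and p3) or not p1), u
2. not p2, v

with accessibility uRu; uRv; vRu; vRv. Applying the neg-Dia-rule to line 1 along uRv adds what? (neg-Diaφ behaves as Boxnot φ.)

not ((not p1 and p3) or not p1), v

neg-Diaφ behaves as Boxnot φ: propagate the negated body to each accessible world.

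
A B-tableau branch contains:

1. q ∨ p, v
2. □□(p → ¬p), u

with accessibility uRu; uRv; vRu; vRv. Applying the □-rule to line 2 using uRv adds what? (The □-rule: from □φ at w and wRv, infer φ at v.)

□(p → ¬p), v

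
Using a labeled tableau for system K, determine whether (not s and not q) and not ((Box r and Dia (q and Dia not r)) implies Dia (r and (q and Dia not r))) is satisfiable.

1. (not s and not q) and not ((Box r and Dia (q and Dia not r)) implies Dia (r and (q and Dia not r))), u
2. not s and not q, u   [and-rule on 1]
3. not ((Box r and Dia (q and Dia not r)) implies Dia (r and (q and Dia not r))), u   [and-rule on 1]
4. not s, u   [and-rule on 2]
5. not q, u   [and-rule on 2]
6. Box r and Dia (q and Dia not r), u   [neg-implies-rule on 3]
7. not Dia (r and (q and Dia not r)), u   [neg-implies-rule on 3]
8. Box r, u   [and-rule on 6]
9. Dia (q and Dia not r), u   [and-rule on 6]
10. q and Dia not r, v   [Dia-rule on 9: fresh world v, uRv]
11. q, v   [and-rule on 10]
12. Dia not r, v   [and-rule on 10]
13. not (r and (q and Dia not r)), v   [neg-Dia-rule on 7 via uRv]
14. r, v   [Box-rule on 8 via uRv]
15. not (q and Dia not r), v   [neg-and-rule on 13 (branches; this branch)]
16. not Dia not r, v   [neg-and-rule on 15 (branches; this branch)]
17. not r, w   [Dia-rule on 12: fresh world w, vRw]
18. r, w   [neg-Dia-rule on 16 via vRw]
Accessibility: uRv, vRw
Branch closes: r and not r both at w.
(One branch shown.) All branches close.

Unsatisfiable (every branch closes)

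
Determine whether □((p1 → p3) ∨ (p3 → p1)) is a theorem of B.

Tableau for the negation ¬□((p1 → p3) ∨ (p3 → p1)):
1. ¬□((p1 → p3) ∨ (p3 → p1)), 0
2. ¬((p1 → p3) ∨ (p3 → p1)), 1   [¬□-rule on 1: fresh world 1, 0R1]
3. ¬(p1 → p3), 1   [¬∨-rule on 2]
4. ¬(p3 → p1), 1   [¬∨-rule on 2]
5. p1, 1   [¬→-rule on 3]
6. ¬p3, 1   [¬→-rule on 3]
7. p3, 1   [¬→-rule on 4]
8. ¬p1, 1   [¬→-rule on 4]
Accessibility: 0R0, 0R1, 1R0, 1R1
Branch closes: p3 and ¬p3 both at 1.
All branches of the negation close; one closing branch shown above.

Yes, valid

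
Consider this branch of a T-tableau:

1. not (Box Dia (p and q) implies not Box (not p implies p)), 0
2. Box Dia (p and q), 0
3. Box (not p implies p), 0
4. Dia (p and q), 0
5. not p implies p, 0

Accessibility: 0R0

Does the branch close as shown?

No, open

No atom appears with both signs at the same world.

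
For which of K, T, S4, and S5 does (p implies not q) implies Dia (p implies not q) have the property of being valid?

T, S4, S5

K-tableau for the negation not ((p implies not q) implies Dia (p implies not q)):
1. not ((p implies not q) implies Dia (p implies not q)), w0
2. p implies not q, w0   [neg-implies-rule on 1]
3. not Dia (p implies not q), w0   [neg-implies-rule on 1]
4. not q, w0   [implies-rule on 2 (branches; this branch)]
Complete open branch: countermodel on a K-frame, so not valid in K.
T-tableau for the negation not ((p implies not q) implies Dia (p implies not q)):
1. not ((p implies not q) implies Dia (p implies not q)), w0
2. p implies not q, w0   [neg-implies-rule on 1]
3. not Dia (p implies not q), w0   [neg-implies-rule on 1]
4. not (p implies not q), w0   [neg-Dia-rule on 3 via w0Rw0]
5. p, w0   [neg-implies-rule on 4]
6. q, w0   [neg-implies-rule on 4]
7. not q, w0   [implies-rule on 2 (branches; this branch)]
Accessibility: w0Rw0
Branch closes: q and not q both at w0.
Every branch closes (one shown): valid in T, hence also in S4, S5 (every theorem of T is a theorem of S4 and S5).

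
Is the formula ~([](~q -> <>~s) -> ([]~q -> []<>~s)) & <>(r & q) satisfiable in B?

Unsatisfiable (every branch closes)

1. ~([](~q -> <>~s) -> ([]~q -> []<>~s)) & <>(r & q), w0
2. ~([](~q -> <>~s) -> ([]~q -> []<>~s)), w0
3. <>(r & q), w0
4. [](~q -> <>~s), w0
5. ~([]~q -> []<>~s), w0
6. []~q, w0
7. ~[]<>~s, w0
8. ~q -> <>~s, w0
9. ~q, w0
10. <>~s, w0
11. r & q, w1
12. r, w1
13. q, w1
14. ~q -> <>~s, w1
15. ~q, w1
Accessibility: w0Rw0, w0Rw1, w1Rw0, w1Rw1
Branch closes: q and ~q both at w1.
(One branch shown.) All branches close.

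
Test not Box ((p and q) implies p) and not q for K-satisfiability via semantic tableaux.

Unsatisfiable

1. not Box ((p and q) implies p) and not q, u
2. not Box ((p and q) implies p), u
3. not q, u
4. not ((p and q) implies p), v
5. p and q, v
6. not p, v
7. p, v
8. q, v
Accessibility: uRv
Branch closes: p and not p both at v.
Every branch closes; the branch above is one of them.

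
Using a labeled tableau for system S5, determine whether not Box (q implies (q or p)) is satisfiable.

Unsatisfiable

1. not Box (q implies (q or p)), w0
2. not (q implies (q or p)), w1
3. q, w1
4. not (q or p), w1
5. not q, w1
6. not p, w1
Accessibility: w0Rw0, w0Rw1, w1Rw0, w1Rw1
Branch closes: q and not q both at w1.
(One branch shown.) All branches close.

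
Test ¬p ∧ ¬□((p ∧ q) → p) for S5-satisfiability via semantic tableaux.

1. ¬p ∧ ¬□((p ∧ q) → p), 0
2. ¬p, 0
3. ¬□((p ∧ q) → p), 0
4. ¬((p ∧ q) → p), 1
5. p ∧ q, 1
6. ¬p, 1
7. p, 1
8. q, 1
Accessibility: 0R0, 0R1, 1R0, 1R1
Branch closes: p and ¬p both at 1.
All branches of the tableau close; one closing branch shown above.

No, unsatisfiable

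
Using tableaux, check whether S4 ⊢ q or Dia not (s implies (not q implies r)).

Invalid (countermodel exists)

Tableau for the negation not (q or Dia not (s implies (not q implies r))):
1. not (q or Dia not (s implies (not q implies r))), w0
2. not q, w0
3. not Dia not (s implies (not q implies r)), w0
4. s implies (not q implies r), w0
5. not q implies r, w0
6. r, w0
Accessibility: w0Rw0
The negation has an open branch (countermodel exists).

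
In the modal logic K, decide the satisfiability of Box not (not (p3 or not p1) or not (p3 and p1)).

Satisfiable (open branch found)

1. Box not (not (p3 or not p1) or not (p3 and p1)), w0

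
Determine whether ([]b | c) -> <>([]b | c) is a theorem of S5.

Valid

Tableau for the negation ~(([]b | c) -> <>([]b | c)):
1. ~(([]b | c) -> <>([]b | c)), u
2. []b | c, u
3. ~<>([]b | c), u
4. ~([]b | c), u
5. ~[]b, u
6. ~c, u
7. []b, u
8. b, u
9. ~b, v
10. ~([]b | c), v
11. ~[]b, v
12. ~c, v
13. b, v
Accessibility: uRu, uRv, vRu, vRv
Branch closes: b and ~b both at v.
Every branch of the negation's tableau closes; the branch above is one of them.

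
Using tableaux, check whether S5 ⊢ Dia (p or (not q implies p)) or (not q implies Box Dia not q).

Valid

Tableau for the negation not (Dia (p or (not q implies p)) or (not q implies Box Dia not q)):
1. not (Dia (p or (not q implies p)) or (not q implies Box Dia not q)), u
2. not Dia (p or (not q implies p)), u
3. not (not q implies Box Dia not q), u
4. not q, u
5. not Box Dia not q, u
6. not (p or (not q implies p)), u
7. not p, u
8. not (not q implies p), u
9. not Dia not q, v
10. not (p or (not q implies p)), v
11. not p, v
12. not (not q implies p), v
13. not q, v
14. q, u
Accessibility: uRu, uRv, vRu, vRv
Branch closes: q and not q both at u.
All branches of the negation close; one closing branch shown above.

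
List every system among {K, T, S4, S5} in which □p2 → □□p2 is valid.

S4-tableau for the negation ¬(□p2 → □□p2):
1. ¬(□p2 → □□p2), u
2. □p2, u   [¬→-rule on 1]
3. ¬□□p2, u   [¬→-rule on 1]
4. p2, u   [□-rule on 2 via uRu]
5. ¬□p2, v   [¬□-rule on 3: fresh world v, uRv]
6. p2, v   [□-rule on 2 via uRv]
7. ¬p2, w   [¬□-rule on 5: fresh world w, vRw]
8. p2, w   [□-rule on 2 via uRw]
Accessibility: uRu, uRv, uRw, vRv, vRw, wRw
Branch closes: p2 and ¬p2 both at w.
Every branch closes (one shown): valid in S4, hence also in S5 (every theorem of S4 is a theorem of S5).
T-tableau for the negation ¬(□p2 → □□p2):
1. ¬(□p2 → □□p2), u
2. □p2, u   [¬→-rule on 1]
3. ¬□□p2, u   [¬→-rule on 1]
4. p2, u   [□-rule on 2 via uRu]
5. ¬□p2, v   [¬□-rule on 3: fresh world v, uRv]
6. p2, v   [□-rule on 2 via uRv]
7. ¬p2, w   [¬□-rule on 5: fresh world w, vRw]
Accessibility: uRu, uRv, vRv, vRw, wRw
Complete open branch: countermodel on a T-frame, so not valid in T, nor in K (the same frame is also a K-frame).

S4, S5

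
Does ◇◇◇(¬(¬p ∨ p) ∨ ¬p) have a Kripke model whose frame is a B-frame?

1. ◇◇◇(¬(¬p ∨ p) ∨ ¬p), 0
2. ◇◇(¬(¬p ∨ p) ∨ ¬p), 1
3. ◇(¬(¬p ∨ p) ∨ ¬p), 2
4. ¬(¬p ∨ p) ∨ ¬p, 3
5. ¬p, 3
Accessibility: 0R0, 0R1, 1R0, 1R1, 1R2, 2R1, 2R2, 2R3, 3R2, 3R3

Satisfiable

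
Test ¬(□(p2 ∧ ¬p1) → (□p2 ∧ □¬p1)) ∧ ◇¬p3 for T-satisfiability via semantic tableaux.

1. ¬(□(p2 ∧ ¬p1) → (□p2 ∧ □¬p1)) ∧ ◇¬p3, 0
2. ¬(□(p2 ∧ ¬p1) → (□p2 ∧ □¬p1)), 0   [∧-rule on 1]
3. ◇¬p3, 0   [∧-rule on 1]
4. □(p2 ∧ ¬p1), 0   [¬→-rule on 2]
5. ¬(□p2 ∧ □¬p1), 0   [¬→-rule on 2]
6. p2 ∧ ¬p1, 0   [□-rule on 4 via 0R0]
7. p2, 0   [∧-rule on 6]
8. ¬p1, 0   [∧-rule on 6]
9. ¬□¬p1, 0   [¬∧-rule on 5 (branches; this branch)]
10. ¬p3, 1   [◇-rule on 3: fresh world 1, 0R1]
11. p2 ∧ ¬p1, 1   [□-rule on 4 via 0R1]
12. p2, 1   [∧-rule on 11]
13. ¬p1, 1   [∧-rule on 11]
14. p1, 2   [¬□-rule on 9: fresh world 2, 0R2]
15. p2 ∧ ¬p1, 2   [□-rule on 4 via 0R2]
16. p2, 2   [∧-rule on 15]
17. ¬p1, 2   [∧-rule on 15]
Accessibility: 0R0, 0R1, 0R2, 1R1, 2R2
Branch closes: p1 and ¬p1 both at 2.
(One branch shown.) All branches close.

Unsatisfiable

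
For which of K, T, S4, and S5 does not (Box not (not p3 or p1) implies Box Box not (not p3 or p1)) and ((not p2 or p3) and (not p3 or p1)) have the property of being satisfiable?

T-tableau for the formula:
1. not (Box not (not p3 or p1) implies Box Box not (not p3 or p1)) and ((not p2 or p3) and (not p3 or p1)), 0
2. not (Box not (not p3 or p1) implies Box Box not (not p3 or p1)), 0
3. (not p2 or p3) and (not p3 or p1), 0
4. Box not (not p3 or p1), 0
5. not Box Box not (not p3 or p1), 0
6. not p2 or p3, 0
7. not p3 or p1, 0
8. not (not p3 or p1), 0
9. p3, 0
10. not p1, 0
11. p1, 0
Accessibility: 0R0
Branch closes: p1 and not p1 both at 0.
Every branch closes (one shown): unsatisfiable in T, hence also in S4, S5 (every S4/S5-frame is a T-frame).
K-tableau for the formula:
1. not (Box not (not p3 or p1) implies Box Box not (not p3 or p1)) and ((not p2 or p3) and (not p3 or p1)), 0
2. not (Box not (not p3 or p1) implies Box Box not (not p3 or p1)), 0
3. (not p2 or p3) and (not p3 or p1), 0
4. Box not (not p3 or p1), 0
5. not Box Box not (not p3 or p1), 0
6. not p2 or p3, 0
7. not p3 or p1, 0
8. p3, 0
9. p1, 0
10. not Box not (not p3 or p1), 1
11. not (not p3 or p1), 1
12. p3, 1
13. not p1, 1
14. not p3 or p1, 2
15. p1, 2
Accessibility: 0R1, 1R2
Complete open branch: satisfiable in K.

K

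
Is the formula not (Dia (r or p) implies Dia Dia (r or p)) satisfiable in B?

Unsatisfiable

1. not (Dia (r or p) implies Dia Dia (r or p)), w0
2. Dia (r or p), w0
3. not Dia Dia (r or p), w0
4. not Dia (r or p), w0
5. not (r or p), w0
6. not r, w0
7. not p, w0
8. r or p, w1
9. not Dia (r or p), w1
10. not (r or p), w1
11. not r, w1
12. not p, w1
13. p, w1
Accessibility: w0Rw0, w0Rw1, w1Rw0, w1Rw1
Branch closes: p and not p both at w1.
All branches of the tableau close; one closing branch shown above.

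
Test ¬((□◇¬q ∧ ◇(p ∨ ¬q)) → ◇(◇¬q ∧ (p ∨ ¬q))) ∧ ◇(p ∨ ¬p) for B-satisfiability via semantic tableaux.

Unsatisfiable

1. ¬((□◇¬q ∧ ◇(p ∨ ¬q)) → ◇(◇¬q ∧ (p ∨ ¬q))) ∧ ◇(p ∨ ¬p), 0
2. ¬((□◇¬q ∧ ◇(p ∨ ¬q)) → ◇(◇¬q ∧ (p ∨ ¬q))), 0   [∧-rule on 1]
3. ◇(p ∨ ¬p), 0   [∧-rule on 1]
4. □◇¬q ∧ ◇(p ∨ ¬q), 0   [¬→-rule on 2]
5. ¬◇(◇¬q ∧ (p ∨ ¬q)), 0   [¬→-rule on 2]
6. □◇¬q, 0   [∧-rule on 4]
7. ◇(p ∨ ¬q), 0   [∧-rule on 4]
8. ¬(◇¬q ∧ (p ∨ ¬q)), 0   [¬◇-rule on 5 via 0R0]
9. ◇¬q, 0   [□-rule on 6 via 0R0]
10. ¬(p ∨ ¬q), 0   [¬∧-rule on 8 (branches; this branch)]
11. ¬p, 0   [¬∨-rule on 10]
12. q, 0   [¬∨-rule on 10]
13. p ∨ ¬p, 1   [◇-rule on 3: fresh world 1, 0R1]
14. ¬(◇¬q ∧ (p ∨ ¬q)), 1   [¬◇-rule on 5 via 0R1]
15. ◇¬q, 1   [□-rule on 6 via 0R1]
16. ¬p, 1   [∨-rule on 13 (branches; this branch)]
17. ¬(p ∨ ¬q), 1   [¬∧-rule on 14 (branches; this branch)]
18. q, 1   [¬∨-rule on 17]
19. p ∨ ¬q, 2   [◇-rule on 7: fresh world 2, 0R2]
20. ¬(◇¬q ∧ (p ∨ ¬q)), 2   [¬◇-rule on 5 via 0R2]
21. ◇¬q, 2   [□-rule on 6 via 0R2]
22. p, 2   [∨-rule on 19 (branches; this branch)]
23. ¬◇¬q, 2   [¬∧-rule on 20 (branches; this branch)]
24. q, 2   [¬◇-rule on 23 via 2R2]
25. ¬q, 3   [◇-rule on 9: fresh world 3, 0R3]
26. ¬(◇¬q ∧ (p ∨ ¬q)), 3   [¬◇-rule on 5 via 0R3]
27. ◇¬q, 3   [□-rule on 6 via 0R3]
28. ¬(p ∨ ¬q), 3   [¬∧-rule on 26 (branches; this branch)]
29. ¬p, 3   [¬∨-rule on 28]
30. q, 3   [¬∨-rule on 28]
Accessibility: 0R0, 0R1, 0R2, 0R3, 1R0, 1R1, 2R0, 2R2, 3R0, 3R3
Branch closes: q and ¬q both at 3.
All branches of the tableau close; one closing branch shown above.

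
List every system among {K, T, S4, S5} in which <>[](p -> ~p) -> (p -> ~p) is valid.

S5-tableau for the negation ~(<>[](p -> ~p) -> (p -> ~p)):
1. ~(<>[](p -> ~p) -> (p -> ~p)), u
2. <>[](p -> ~p), u   [~->-rule on 1]
3. ~(p -> ~p), u   [~->-rule on 1]
4. p, u   [~->-rule on 3]
5. [](p -> ~p), v   [<>-rule on 2: fresh world v, uRv]
6. p -> ~p, u   [[]-rule on 5 via vRu]
7. p -> ~p, v   [[]-rule on 5 via vRv]
8. ~p, u   [->-rule on 6 (branches; this branch)]
Accessibility: uRu, uRv, vRu, vRv
Branch closes: p and ~p both at u.
Every branch closes (one shown): valid in S5.
S4-tableau for the negation ~(<>[](p -> ~p) -> (p -> ~p)):
1. ~(<>[](p -> ~p) -> (p -> ~p)), u
2. <>[](p -> ~p), u   [~->-rule on 1]
3. ~(p -> ~p), u   [~->-rule on 1]
4. p, u   [~->-rule on 3]
5. [](p -> ~p), v   [<>-rule on 2: fresh world v, uRv]
6. p -> ~p, v   [[]-rule on 5 via vRv]
7. ~p, v   [->-rule on 6 (branches; this branch)]
Accessibility: uRu, uRv, vRv
Complete open branch: countermodel on an S4-frame, so not valid in S4, nor in K, T (the same frame is also a K-frame and a T-frame).

S5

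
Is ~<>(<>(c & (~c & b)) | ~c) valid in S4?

Tableau for the negation <>(<>(c & (~c & b)) | ~c):
1. <>(<>(c & (~c & b)) | ~c), 0
2. <>(c & (~c & b)) | ~c, 1
3. ~c, 1
Accessibility: 0R0, 0R1, 1R1
The negation has an open branch (countermodel exists).

Not valid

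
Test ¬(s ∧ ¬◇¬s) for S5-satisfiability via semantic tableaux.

1. ¬(s ∧ ¬◇¬s), u
2. ◇¬s, u
3. ¬s, v
Accessibility: uRu, uRv, vRu, vRv

Satisfiable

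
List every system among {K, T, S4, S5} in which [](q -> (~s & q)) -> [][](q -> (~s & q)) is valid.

S4, S5

T-tableau for the negation ~([](q -> (~s & q)) -> [][](q -> (~s & q))):
1. ~([](q -> (~s & q)) -> [][](q -> (~s & q))), w0
2. [](q -> (~s & q)), w0
3. ~[][](q -> (~s & q)), w0
4. q -> (~s & q), w0
5. ~s & q, w0
6. ~s, w0
7. q, w0
8. ~[](q -> (~s & q)), w1
9. q -> (~s & q), w1
10. ~s & q, w1
11. ~s, w1
12. q, w1
13. ~(q -> (~s & q)), w2
14. q, w2
15. ~(~s & q), w2
16. s, w2
Accessibility: w0Rw0, w0Rw1, w1Rw1, w1Rw2, w2Rw2
Complete open branch: countermodel on a T-frame, so not valid in T, nor in K (the same frame is also a K-frame).
S4-tableau for the negation ~([](q -> (~s & q)) -> [][](q -> (~s & q))):
1. ~([](q -> (~s & q)) -> [][](q -> (~s & q))), w0
2. [](q -> (~s & q)), w0
3. ~[][](q -> (~s & q)), w0
4. q -> (~s & q), w0
5. ~s & q, w0
6. ~s, w0
7. q, w0
8. ~[](q -> (~s & q)), w1
9. q -> (~s & q), w1
10. ~s & q, w1
11. ~s, w1
12. q, w1
13. ~(q -> (~s & q)), w2
14. q, w2
15. ~(~s & q), w2
16. q -> (~s & q), w2
17. s, w2
18. ~s & q, w2
19. ~s, w2
Accessibility: w0Rw0, w0Rw1, w0Rw2, w1Rw1, w1Rw2, w2Rw2
Branch closes: s and ~s both at w2.
Every branch closes (one shown): valid in S4, hence also in S5 (every theorem of S4 is a theorem of S5).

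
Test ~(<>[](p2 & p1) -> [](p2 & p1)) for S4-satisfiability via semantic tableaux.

1. ~(<>[](p2 & p1) -> [](p2 & p1)), u
2. <>[](p2 & p1), u   [~->-rule on 1]
3. ~[](p2 & p1), u   [~->-rule on 1]
4. [](p2 & p1), v   [<>-rule on 2: fresh world v, uRv]
5. p2 & p1, v   [[]-rule on 4 via vRv]
6. p2, v   [&-rule on 5]
7. p1, v   [&-rule on 5]
8. ~(p2 & p1), w   [~[]-rule on 3: fresh world w, uRw]
9. ~p1, w   [~&-rule on 8 (branches; this branch)]
Accessibility: uRu, uRv, uRw, vRv, wRw

Satisfiable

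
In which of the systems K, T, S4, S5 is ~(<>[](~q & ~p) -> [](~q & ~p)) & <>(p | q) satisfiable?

K, T, S4

S4-tableau for the formula:
1. ~(<>[](~q & ~p) -> [](~q & ~p)) & <>(p | q), 0
2. ~(<>[](~q & ~p) -> [](~q & ~p)), 0   [&-rule on 1]
3. <>(p | q), 0   [&-rule on 1]
4. <>[](~q & ~p), 0   [~->-rule on 2]
5. ~[](~q & ~p), 0   [~->-rule on 2]
6. p | q, 1   [<>-rule on 3: fresh world 1, 0R1]
7. q, 1   [|-rule on 6 (branches; this branch)]
8. [](~q & ~p), 2   [<>-rule on 4: fresh world 2, 0R2]
9. ~q & ~p, 2   [[]-rule on 8 via 2R2]
10. ~q, 2   [&-rule on 9]
11. ~p, 2   [&-rule on 9]
12. ~(~q & ~p), 3   [~[]-rule on 5: fresh world 3, 0R3]
13. p, 3   [~&-rule on 12 (branches; this branch)]
Accessibility: 0R0, 0R1, 0R2, 0R3, 1R1, 2R2, 3R3
Complete open branch: satisfiable in S4, hence also in K, T (this S4-model is also a K-model and a T-model).
S5-tableau for the formula:
1. ~(<>[](~q & ~p) -> [](~q & ~p)) & <>(p | q), 0
2. ~(<>[](~q & ~p) -> [](~q & ~p)), 0   [&-rule on 1]
3. <>(p | q), 0   [&-rule on 1]
4. <>[](~q & ~p), 0   [~->-rule on 2]
5. ~[](~q & ~p), 0   [~->-rule on 2]
6. p | q, 1   [<>-rule on 3: fresh world 1, 0R1]
7. q, 1   [|-rule on 6 (branches; this branch)]
8. [](~q & ~p), 2   [<>-rule on 4: fresh world 2, 0R2]
9. ~q & ~p, 0   [[]-rule on 8 via 2R0]
10. ~q, 0   [&-rule on 9]
11. ~p, 0   [&-rule on 9]
12. ~q & ~p, 1   [[]-rule on 8 via 2R1]
13. ~q, 1   [&-rule on 12]
14. ~p, 1   [&-rule on 12]
Accessibility: 0R0, 0R1, 0R2, 1R0, 1R1, 1R2, 2R0, 2R1, 2R2
Branch closes: q and ~q both at 1.
Every branch closes (one shown): unsatisfiable in S5.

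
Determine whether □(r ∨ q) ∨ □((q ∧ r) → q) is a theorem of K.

Yes, valid

Tableau for the negation ¬(□(r ∨ q) ∨ □((q ∧ r) → q)):
1. ¬(□(r ∨ q) ∨ □((q ∧ r) → q)), 0
2. ¬□(r ∨ q), 0   [¬∨-rule on 1]
3. ¬□((q ∧ r) → q), 0   [¬∨-rule on 1]
4. ¬(r ∨ q), 1   [¬□-rule on 2: fresh world 1, 0R1]
5. ¬r, 1   [¬∨-rule on 4]
6. ¬q, 1   [¬∨-rule on 4]
7. ¬((q ∧ r) → q), 2   [¬□-rule on 3: fresh world 2, 0R2]
8. q ∧ r, 2   [¬→-rule on 7]
9. ¬q, 2   [¬→-rule on 7]
10. q, 2   [∧-rule on 8]
11. r, 2   [∧-rule on 8]
Accessibility: 0R1, 0R2
Branch closes: q and ¬q both at 2.
Every branch of the negation's tableau closes; the branch above is one of them.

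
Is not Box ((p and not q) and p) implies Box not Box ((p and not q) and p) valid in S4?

Tableau for the negation not (not Box ((p and not q) and p) implies Box not Box ((p and not q) and p)):
1. not (not Box ((p and not q) and p) implies Box not Box ((p and not q) and p)), 0
2. not Box ((p and not q) and p), 0   [neg-implies-rule on 1]
3. not Box not Box ((p and not q) and p), 0   [neg-implies-rule on 1]
4. not ((p and not q) and p), 1   [neg-Box-rule on 2: fresh world 1, 0R1]
5. not p, 1   [neg-and-rule on 4 (branches; this branch)]
6. Box ((p and not q) and p), 2   [neg-Box-rule on 3: fresh world 2, 0R2]
7. (p and not q) and p, 2   [Box-rule on 6 via 2R2]
8. p and not q, 2   [and-rule on 7]
9. p, 2   [and-rule on 7]
10. not q, 2   [and-rule on 8]
Accessibility: 0R0, 0R1, 0R2, 1R1, 2R2
The negation has an open branch (countermodel exists).

No, not valid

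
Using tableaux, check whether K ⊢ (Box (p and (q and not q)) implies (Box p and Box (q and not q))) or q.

Valid in K

Tableau for the negation not ((Box (p and (q and not q)) implies (Box p and Box (q and not q))) or q):
1. not ((Box (p and (q and not q)) implies (Box p and Box (q and not q))) or q), 0
2. not (Box (p and (q and not q)) implies (Box p and Box (q and not q))), 0   [neg-or-rule on 1]
3. not q, 0   [neg-or-rule on 1]
4. Box (p and (q and not q)), 0   [neg-implies-rule on 2]
5. not (Box p and Box (q and not q)), 0   [neg-implies-rule on 2]
6. not Box (q and not q), 0   [neg-and-rule on 5 (branches; this branch)]
7. not (q and not q), 1   [neg-Box-rule on 6: fresh world 1, 0R1]
8. p and (q and not q), 1   [Box-rule on 4 via 0R1]
9. p, 1   [and-rule on 8]
10. q and not q, 1   [and-rule on 8]
11. q, 1   [and-rule on 10]
12. not q, 1   [and-rule on 10]
Accessibility: 0R1
Branch closes: q and not q both at 1.
All branches of the negation close; one closing branch shown above.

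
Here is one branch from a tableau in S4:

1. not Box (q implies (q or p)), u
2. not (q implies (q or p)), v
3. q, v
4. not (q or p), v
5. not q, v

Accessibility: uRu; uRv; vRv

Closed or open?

Both q and not q appear at v.

Closed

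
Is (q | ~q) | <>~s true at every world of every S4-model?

Yes, valid

Tableau for the negation ~((q | ~q) | <>~s):
1. ~((q | ~q) | <>~s), u
2. ~(q | ~q), u   [~|-rule on 1]
3. ~<>~s, u   [~|-rule on 1]
4. ~q, u   [~|-rule on 2]
5. q, u   [~|-rule on 2]
Accessibility: uRu
Branch closes: q and ~q both at u.
Every branch of the negation's tableau closes; the branch above is one of them.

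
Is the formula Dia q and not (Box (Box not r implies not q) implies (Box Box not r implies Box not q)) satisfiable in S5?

1. Dia q and not (Box (Box not r implies not q) implies (Box Box not r implies Box not q)), u
2. Dia q, u
3. not (Box (Box not r implies not q) implies (Box Box not r implies Box not q)), u
4. Box (Box not r implies not q), u
5. not (Box Box not r implies Box not q), u
6. Box Box not r, u
7. not Box not q, u
8. Box not r implies not q, u
9. Box not r, u
10. not r, u
11. not q, u
12. q, v
13. Box not r implies not q, v
14. Box not r, v
15. not r, v
16. not Box not r, v
17. q, w
18. Box not r implies not q, w
19. Box not r, w
20. not r, w
21. not Box not r, w
22. r, x
23. Box not r implies not q, x
24. Box not r, x
25. not r, x
Accessibility: uRu, uRv, uRw, uRx, vRu, vRv, vRw, vRx, wRu, wRv, wRw, wRx, xRu, xRv, xRw, xRx
Branch closes: r and not r both at x.
All branches of the tableau close; one closing branch shown above.

Unsatisfiable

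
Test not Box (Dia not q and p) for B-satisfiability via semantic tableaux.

Satisfiable

1. not Box (Dia not q and p), u
2. not (Dia not q and p), v
3. not p, v
Accessibility: uRu, uRv, vRu, vRv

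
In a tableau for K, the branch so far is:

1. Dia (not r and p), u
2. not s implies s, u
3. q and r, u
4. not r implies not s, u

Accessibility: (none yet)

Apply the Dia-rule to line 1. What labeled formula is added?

a fresh world v with uRv, and not r and p at v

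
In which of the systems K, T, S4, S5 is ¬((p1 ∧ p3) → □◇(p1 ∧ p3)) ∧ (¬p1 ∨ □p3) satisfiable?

K, T, S4

S5-tableau for the formula:
1. ¬((p1 ∧ p3) → □◇(p1 ∧ p3)) ∧ (¬p1 ∨ □p3), u
2. ¬((p1 ∧ p3) → □◇(p1 ∧ p3)), u
3. ¬p1 ∨ □p3, u
4. p1 ∧ p3, u
5. ¬□◇(p1 ∧ p3), u
6. p1, u
7. p3, u
8. □p3, u
9. ¬◇(p1 ∧ p3), v
10. p3, v
11. ¬(p1 ∧ p3), u
12. ¬(p1 ∧ p3), v
13. ¬p3, u
Accessibility: uRu, uRv, vRu, vRv
Branch closes: p3 and ¬p3 both at u.
Every branch closes (one shown): unsatisfiable in S5.
S4-tableau for the formula:
1. ¬((p1 ∧ p3) → □◇(p1 ∧ p3)) ∧ (¬p1 ∨ □p3), u
2. ¬((p1 ∧ p3) → □◇(p1 ∧ p3)), u
3. ¬p1 ∨ □p3, u
4. p1 ∧ p3, u
5. ¬□◇(p1 ∧ p3), u
6. p1, u
7. p3, u
8. □p3, u
9. ¬◇(p1 ∧ p3), v
10. p3, v
11. ¬(p1 ∧ p3), v
12. ¬p1, v
Accessibility: uRu, uRv, vRv
Complete open branch: satisfiable in S4, hence also in K, T (this S4-model is also a K-model and a T-model).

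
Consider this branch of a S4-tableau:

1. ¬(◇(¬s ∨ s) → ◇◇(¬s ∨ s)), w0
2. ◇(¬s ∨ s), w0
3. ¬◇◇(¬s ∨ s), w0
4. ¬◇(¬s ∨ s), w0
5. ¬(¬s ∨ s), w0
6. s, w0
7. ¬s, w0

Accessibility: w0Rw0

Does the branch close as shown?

Both s and ¬s appear at w0.

Yes, closed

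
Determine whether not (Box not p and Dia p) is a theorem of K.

Yes, valid

Tableau for the negation Box not p and Dia p:
1. Box not p and Dia p, 0
2. Box not p, 0
3. Dia p, 0
4. p, 1
5. not p, 1
Accessibility: 0R1
Branch closes: p and not p both at 1.
All branches of the negation close; one closing branch shown above.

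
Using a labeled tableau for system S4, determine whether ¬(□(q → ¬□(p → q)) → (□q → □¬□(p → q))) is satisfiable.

Unsatisfiable

1. ¬(□(q → ¬□(p → q)) → (□q → □¬□(p → q))), 0
2. □(q → ¬□(p → q)), 0
3. ¬(□q → □¬□(p → q)), 0
4. □q, 0
5. ¬□¬□(p → q), 0
6. q → ¬□(p → q), 0
7. q, 0
8. ¬□(p → q), 0
9. □(p → q), 1
10. q → ¬□(p → q), 1
11. q, 1
12. p → q, 1
13. ¬□(p → q), 1
14. ¬(p → q), 2
15. p, 2
16. ¬q, 2
17. q → ¬□(p → q), 2
18. q, 2
Accessibility: 0R0, 0R1, 0R2, 1R1, 2R2
Branch closes: q and ¬q both at 2.
Every branch closes; the branch above is one of them.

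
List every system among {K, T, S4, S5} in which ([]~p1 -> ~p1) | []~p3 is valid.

T-tableau for the negation ~(([]~p1 -> ~p1) | []~p3):
1. ~(([]~p1 -> ~p1) | []~p3), u
2. ~([]~p1 -> ~p1), u   [~|-rule on 1]
3. ~[]~p3, u   [~|-rule on 1]
4. []~p1, u   [~->-rule on 2]
5. p1, u   [~->-rule on 2]
6. ~p1, u   [[]-rule on 4 via uRu]
Accessibility: uRu
Branch closes: p1 and ~p1 both at u.
Every branch closes (one shown): valid in T, hence also in S4, S5 (every theorem of T is a theorem of S4 and S5).
K-tableau for the negation ~(([]~p1 -> ~p1) | []~p3):
1. ~(([]~p1 -> ~p1) | []~p3), u
2. ~([]~p1 -> ~p1), u   [~|-rule on 1]
3. ~[]~p3, u   [~|-rule on 1]
4. []~p1, u   [~->-rule on 2]
5. p1, u   [~->-rule on 2]
6. p3, v   [~[]-rule on 3: fresh world v, uRv]
7. ~p1, v   [[]-rule on 4 via uRv]
Accessibility: uRv
Complete open branch: countermodel on a K-frame, so not valid in K.

T, S4, S5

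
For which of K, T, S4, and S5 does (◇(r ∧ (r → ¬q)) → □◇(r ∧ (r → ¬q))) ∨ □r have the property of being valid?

S4-tableau for the negation ¬((◇(r ∧ (r → ¬q)) → □◇(r ∧ (r → ¬q))) ∨ □r):
1. ¬((◇(r ∧ (r → ¬q)) → □◇(r ∧ (r → ¬q))) ∨ □r), w0
2. ¬(◇(r ∧ (r → ¬q)) → □◇(r ∧ (r → ¬q))), w0   [¬∨-rule on 1]
3. ¬□r, w0   [¬∨-rule on 1]
4. ◇(r ∧ (r → ¬q)), w0   [¬→-rule on 2]
5. ¬□◇(r ∧ (r → ¬q)), w0   [¬→-rule on 2]
6. ¬r, w1   [¬□-rule on 3: fresh world w1, w0Rw1]
7. r ∧ (r → ¬q), w2   [◇-rule on 4: fresh world w2, w0Rw2]
8. r, w2   [∧-rule on 7]
9. r → ¬q, w2   [∧-rule on 7]
10. ¬q, w2   [→-rule on 9 (branches; this branch)]
11. ¬◇(r ∧ (r → ¬q)), w3   [¬□-rule on 5: fresh world w3, w0Rw3]
12. ¬(r ∧ (r → ¬q)), w3   [¬◇-rule on 11 via w3Rw3]
13. ¬(r → ¬q), w3   [¬∧-rule on 12 (branches; this branch)]
14. r, w3   [¬→-rule on 13]
15. q, w3   [¬→-rule on 13]
Accessibility: w0Rw0, w0Rw1, w0Rw2, w0Rw3, w1Rw1, w2Rw2, w3Rw3
Complete open branch: countermodel on an S4-frame, so not valid in S4, nor in K, T (the same frame is also a K-frame and a T-frame).
S5-tableau for the negation ¬((◇(r ∧ (r → ¬q)) → □◇(r ∧ (r → ¬q))) ∨ □r):
1. ¬((◇(r ∧ (r → ¬q)) → □◇(r ∧ (r → ¬q))) ∨ □r), w0
2. ¬(◇(r ∧ (r → ¬q)) → □◇(r ∧ (r → ¬q))), w0   [¬∨-rule on 1]
3. ¬□r, w0   [¬∨-rule on 1]
4. ◇(r ∧ (r → ¬q)), w0   [¬→-rule on 2]
5. ¬□◇(r ∧ (r → ¬q)), w0   [¬→-rule on 2]
6. ¬r, w1   [¬□-rule on 3: fresh world w1, w0Rw1]
7. r ∧ (r → ¬q), w2   [◇-rule on 4: fresh world w2, w0Rw2]
8. r, w2   [∧-rule on 7]
9. r → ¬q, w2   [∧-rule on 7]
10. ¬q, w2   [→-rule on 9 (branches; this branch)]
11. ¬◇(r ∧ (r → ¬q)), w3   [¬□-rule on 5: fresh world w3, w0Rw3]
12. ¬(r ∧ (r → ¬q)), w0   [¬◇-rule on 11 via w3Rw0]
13. ¬(r ∧ (r → ¬q)), w1   [¬◇-rule on 11 via w3Rw1]
14. ¬(r ∧ (r → ¬q)), w2   [¬◇-rule on 11 via w3Rw2]
15. ¬(r ∧ (r → ¬q)), w3   [¬◇-rule on 11 via w3Rw3]
16. ¬(r → ¬q), w0   [¬∧-rule on 12 (branches; this branch)]
17. r, w0   [¬→-rule on 16]
18. q, w0   [¬→-rule on 16]
19. ¬(r → ¬q), w2   [¬∧-rule on 14 (branches; this branch)]
20. q, w2   [¬→-rule on 19]
Accessibility: w0Rw0, w0Rw1, w0Rw2, w0Rw3, w1Rw0, w1Rw1, w1Rw2, w1Rw3, w2Rw0, w2Rw1, w2Rw2, w2Rw3, w3Rw0, w3Rw1, w3Rw2, w3Rw3
Branch closes: q and ¬q both at w2.
Every branch closes (one shown): valid in S5.

S5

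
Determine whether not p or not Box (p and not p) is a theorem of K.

Invalid (countermodel exists)

Tableau for the negation not (not p or not Box (p and not p)):
1. not (not p or not Box (p and not p)), u
2. p, u
3. Box (p and not p), u
The negation has an open branch (countermodel exists).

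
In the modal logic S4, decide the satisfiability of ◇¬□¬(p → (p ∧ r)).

Satisfiable (open branch found)

1. ◇¬□¬(p → (p ∧ r)), u
2. ¬□¬(p → (p ∧ r)), v
3. p → (p ∧ r), w
4. p ∧ r, w
5. p, w
6. r, w
Accessibility: uRu, uRv, uRw, vRv, vRw, wRw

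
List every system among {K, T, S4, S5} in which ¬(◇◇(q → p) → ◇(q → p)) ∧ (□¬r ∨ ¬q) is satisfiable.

S4-tableau for the formula:
1. ¬(◇◇(q → p) → ◇(q → p)) ∧ (□¬r ∨ ¬q), w0
2. ¬(◇◇(q → p) → ◇(q → p)), w0   [∧-rule on 1]
3. □¬r ∨ ¬q, w0   [∧-rule on 1]
4. ◇◇(q → p), w0   [¬→-rule on 2]
5. ¬◇(q → p), w0   [¬→-rule on 2]
6. ¬(q → p), w0   [¬◇-rule on 5 via w0Rw0]
7. q, w0   [¬→-rule on 6]
8. ¬p, w0   [¬→-rule on 6]
9. □¬r, w0   [∨-rule on 3 (branches; this branch)]
10. ¬r, w0   [□-rule on 9 via w0Rw0]
11. ◇(q → p), w1   [◇-rule on 4: fresh world w1, w0Rw1]
12. ¬(q → p), w1   [¬◇-rule on 5 via w0Rw1]
13. q, w1   [¬→-rule on 12]
14. ¬p, w1   [¬→-rule on 12]
15. ¬r, w1   [□-rule on 9 via w0Rw1]
16. q → p, w2   [◇-rule on 11: fresh world w2, w1Rw2]
17. ¬(q → p), w2   [¬◇-rule on 5 via w0Rw2]
18. q, w2   [¬→-rule on 17]
19. ¬p, w2   [¬→-rule on 17]
20. ¬r, w2   [□-rule on 9 via w0Rw2]
21. p, w2   [→-rule on 16 (branches; this branch)]
Accessibility: w0Rw0, w0Rw1, w0Rw2, w1Rw1, w1Rw2, w2Rw2
Branch closes: p and ¬p both at w2.
Every branch closes (one shown): unsatisfiable in S4, hence also in S5 (every S5-frame is an S4-frame).
T-tableau for the formula:
1. ¬(◇◇(q → p) → ◇(q → p)) ∧ (□¬r ∨ ¬q), w0
2. ¬(◇◇(q → p) → ◇(q → p)), w0   [∧-rule on 1]
3. □¬r ∨ ¬q, w0   [∧-rule on 1]
4. ◇◇(q → p), w0   [¬→-rule on 2]
5. ¬◇(q → p), w0   [¬→-rule on 2]
6. ¬(q → p), w0   [¬◇-rule on 5 via w0Rw0]
7. q, w0   [¬→-rule on 6]
8. ¬p, w0   [¬→-rule on 6]
9. □¬r, w0   [∨-rule on 3 (branches; this branch)]
10. ¬r, w0   [□-rule on 9 via w0Rw0]
11. ◇(q → p), w1   [◇-rule on 4: fresh world w1, w0Rw1]
12. ¬(q → p), w1   [¬◇-rule on 5 via w0Rw1]
13. q, w1   [¬→-rule on 12]
14. ¬p, w1   [¬→-rule on 12]
15. ¬r, w1   [□-rule on 9 via w0Rw1]
16. q → p, w2   [◇-rule on 11: fresh world w2, w1Rw2]
17. p, w2   [→-rule on 16 (branches; this branch)]
Accessibility: w0Rw0, w0Rw1, w1Rw1, w1Rw2, w2Rw2
Complete open branch: satisfiable in T, hence also in K (this T-model is also a K-model).

K, T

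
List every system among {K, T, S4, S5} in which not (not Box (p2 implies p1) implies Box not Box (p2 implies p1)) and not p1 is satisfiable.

K, T, S4

S4-tableau for the formula:
1. not (not Box (p2 implies p1) implies Box not Box (p2 implies p1)) and not p1, u
2. not (not Box (p2 implies p1) implies Box not Box (p2 implies p1)), u
3. not p1, u
4. not Box (p2 implies p1), u
5. not Box not Box (p2 implies p1), u
6. not (p2 implies p1), v
7. p2, v
8. not p1, v
9. Box (p2 implies p1), w
10. p2 implies p1, w
11. p1, w
Accessibility: uRu, uRv, uRw, vRv, wRw
Complete open branch: satisfiable in S4, hence also in K, T (this S4-model is also a K-model and a T-model).
S5-tableau for the formula:
1. not (not Box (p2 implies p1) implies Box not Box (p2 implies p1)) and not p1, u
2. not (not Box (p2 implies p1) implies Box not Box (p2 implies p1)), u
3. not p1, u
4. not Box (p2 implies p1), u
5. not Box not Box (p2 implies p1), u
6. not (p2 implies p1), v
7. p2, v
8. not p1, v
9. Box (p2 implies p1), w
10. p2 implies p1, u
11. p2 implies p1, v
12. p2 implies p1, w
13. not p2, u
14. p1, v
Accessibility: uRu, uRv, uRw, vRu, vRv, vRw, wRu, wRv, wRw
Branch closes: p1 and not p1 both at v.
Every branch closes (one shown): unsatisfiable in S5.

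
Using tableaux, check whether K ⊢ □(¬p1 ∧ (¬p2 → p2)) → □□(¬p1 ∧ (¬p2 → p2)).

Tableau for the negation ¬(□(¬p1 ∧ (¬p2 → p2)) → □□(¬p1 ∧ (¬p2 → p2))):
1. ¬(□(¬p1 ∧ (¬p2 → p2)) → □□(¬p1 ∧ (¬p2 → p2))), u
2. □(¬p1 ∧ (¬p2 → p2)), u
3. ¬□□(¬p1 ∧ (¬p2 → p2)), u
4. ¬□(¬p1 ∧ (¬p2 → p2)), v
5. ¬p1 ∧ (¬p2 → p2), v
6. ¬p1, v
7. ¬p2 → p2, v
8. p2, v
9. ¬(¬p1 ∧ (¬p2 → p2)), w
10. ¬(¬p2 → p2), w
11. ¬p2, w
Accessibility: uRv, vRw
The negation has an open branch (countermodel exists).

No, not valid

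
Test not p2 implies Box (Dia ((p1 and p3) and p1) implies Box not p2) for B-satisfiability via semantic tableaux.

Satisfiable

1. not p2 implies Box (Dia ((p1 and p3) and p1) implies Box not p2), u
2. Box (Dia ((p1 and p3) and p1) implies Box not p2), u
3. Dia ((p1 and p3) and p1) implies Box not p2, u
4. Box not p2, u
5. not p2, u
Accessibility: uRu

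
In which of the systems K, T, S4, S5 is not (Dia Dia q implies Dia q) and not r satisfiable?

T-tableau for the formula:
1. not (Dia Dia q implies Dia q) and not r, w0
2. not (Dia Dia q implies Dia q), w0
3. not r, w0
4. Dia Dia q, w0
5. not Dia q, w0
6. not q, w0
7. Dia q, w1
8. not q, w1
9. q, w2
Accessibility: w0Rw0, w0Rw1, w1Rw1, w1Rw2, w2Rw2
Complete open branch: satisfiable in T, hence also in K (this T-model is also a K-model).
S4-tableau for the formula:
1. not (Dia Dia q implies Dia q) and not r, w0
2. not (Dia Dia q implies Dia q), w0
3. not r, w0
4. Dia Dia q, w0
5. not Dia q, w0
6. not q, w0
7. Dia q, w1
8. not q, w1
9. q, w2
10. not q, w2
Accessibility: w0Rw0, w0Rw1, w0Rw2, w1Rw1, w1Rw2, w2Rw2
Branch closes: q and not q both at w2.
Every branch closes (one shown): unsatisfiable in S4, hence also in S5 (every S5-frame is an S4-frame).

K, T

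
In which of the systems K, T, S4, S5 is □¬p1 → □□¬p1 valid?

S4-tableau for the negation ¬(□¬p1 → □□¬p1):
1. ¬(□¬p1 → □□¬p1), w0
2. □¬p1, w0   [¬→-rule on 1]
3. ¬□□¬p1, w0   [¬→-rule on 1]
4. ¬p1, w0   [□-rule on 2 via w0Rw0]
5. ¬□¬p1, w1   [¬□-rule on 3: fresh world w1, w0Rw1]
6. ¬p1, w1   [□-rule on 2 via w0Rw1]
7. p1, w2   [¬□-rule on 5: fresh world w2, w1Rw2]
8. ¬p1, w2   [□-rule on 2 via w0Rw2]
Accessibility: w0Rw0, w0Rw1, w0Rw2, w1Rw1, w1Rw2, w2Rw2
Branch closes: p1 and ¬p1 both at w2.
Every branch closes (one shown): valid in S4, hence also in S5 (every theorem of S4 is a theorem of S5).
T-tableau for the negation ¬(□¬p1 → □□¬p1):
1. ¬(□¬p1 → □□¬p1), w0
2. □¬p1, w0   [¬→-rule on 1]
3. ¬□□¬p1, w0   [¬→-rule on 1]
4. ¬p1, w0   [□-rule on 2 via w0Rw0]
5. ¬□¬p1, w1   [¬□-rule on 3: fresh world w1, w0Rw1]
6. ¬p1, w1   [□-rule on 2 via w0Rw1]
7. p1, w2   [¬□-rule on 5: fresh world w2, w1Rw2]
Accessibility: w0Rw0, w0Rw1, w1Rw1, w1Rw2, w2Rw2
Complete open branch: countermodel on a T-frame, so not valid in T, nor in K (the same frame is also a K-frame).

S4, S5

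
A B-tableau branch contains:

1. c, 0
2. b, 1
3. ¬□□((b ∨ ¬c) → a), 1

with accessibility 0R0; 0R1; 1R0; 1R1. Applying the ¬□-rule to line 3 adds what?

a fresh world 2 with 1R2, and ¬□((b ∨ ¬c) → a) at 2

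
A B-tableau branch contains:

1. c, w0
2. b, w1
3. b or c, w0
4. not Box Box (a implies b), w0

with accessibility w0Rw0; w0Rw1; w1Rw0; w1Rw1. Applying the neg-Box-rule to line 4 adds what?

a fresh world w2 with w0Rw2, and not Box (a implies b) at w2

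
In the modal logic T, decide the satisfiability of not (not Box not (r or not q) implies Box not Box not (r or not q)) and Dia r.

1. not (not Box not (r or not q) implies Box not Box not (r or not q)) and Dia r, u
2. not (not Box not (r or not q) implies Box not Box not (r or not q)), u
3. Dia r, u
4. not Box not (r or not q), u
5. not Box not Box not (r or not q), u
6. r, v
7. r or not q, w
8. not q, w
9. Box not (r or not q), x
10. not (r or not q), x
11. not r, x
12. q, x
Accessibility: uRu, uRv, uRw, uRx, vRv, wRw, xRx

Yes, satisfiable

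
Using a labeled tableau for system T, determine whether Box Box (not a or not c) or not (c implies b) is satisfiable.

1. Box Box (not a or not c) or not (c implies b), 0
2. not (c implies b), 0
3. c, 0
4. not b, 0
Accessibility: 0R0

Yes, satisfiable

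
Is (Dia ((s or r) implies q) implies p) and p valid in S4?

Tableau for the negation not ((Dia ((s or r) implies q) implies p) and p):
1. not ((Dia ((s or r) implies q) implies p) and p), u
2. not p, u   [neg-and-rule on 1 (branches; this branch)]
Accessibility: uRu
The negation has an open branch (countermodel exists).

Not valid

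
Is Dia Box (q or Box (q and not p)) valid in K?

Tableau for the negation not Dia Box (q or Box (q and not p)):
1. not Dia Box (q or Box (q and not p)), 0
The negation has an open branch (countermodel exists).

Invalid (countermodel exists)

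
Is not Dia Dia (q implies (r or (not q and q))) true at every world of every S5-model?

Not valid

Tableau for the negation Dia Dia (q implies (r or (not q and q))):
1. Dia Dia (q implies (r or (not q and q))), u
2. Dia (q implies (r or (not q and q))), v   [Dia-rule on 1: fresh world v, uRv]
3. q implies (r or (not q and q)), w   [Dia-rule on 2: fresh world w, vRw]
4. r or (not q and q), w   [implies-rule on 3 (branches; this branch)]
5. r, w   [or-rule on 4 (branches; this branch)]
Accessibility: uRu, uRv, uRw, vRu, vRv, vRw, wRu, wRv, wRw
The negation has an open branch (countermodel exists).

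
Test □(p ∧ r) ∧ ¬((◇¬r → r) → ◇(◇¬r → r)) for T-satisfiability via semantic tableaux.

Unsatisfiable (every branch closes)

1. □(p ∧ r) ∧ ¬((◇¬r → r) → ◇(◇¬r → r)), 0
2. □(p ∧ r), 0   [∧-rule on 1]
3. ¬((◇¬r → r) → ◇(◇¬r → r)), 0   [∧-rule on 1]
4. ◇¬r → r, 0   [¬→-rule on 3]
5. ¬◇(◇¬r → r), 0   [¬→-rule on 3]
6. p ∧ r, 0   [□-rule on 2 via 0R0]
7. p, 0   [∧-rule on 6]
8. r, 0   [∧-rule on 6]
9. ¬(◇¬r → r), 0   [¬◇-rule on 5 via 0R0]
10. ◇¬r, 0   [¬→-rule on 9]
11. ¬r, 0   [¬→-rule on 9]
Accessibility: 0R0
Branch closes: r and ¬r both at 0.
(One branch shown.) All branches close.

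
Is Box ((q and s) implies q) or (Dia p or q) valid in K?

Yes, valid

Tableau for the negation not (Box ((q and s) implies q) or (Dia p or q)):
1. not (Box ((q and s) implies q) or (Dia p or q)), 0
2. not Box ((q and s) implies q), 0
3. not (Dia p or q), 0
4. not Dia p, 0
5. not q, 0
6. not ((q and s) implies q), 1
7. q and s, 1
8. not q, 1
9. q, 1
10. s, 1
Accessibility: 0R1
Branch closes: q and not q both at 1.
Every branch of the negation's tableau closes; the branch above is one of them.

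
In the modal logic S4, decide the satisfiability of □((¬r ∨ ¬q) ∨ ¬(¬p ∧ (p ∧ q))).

1. □((¬r ∨ ¬q) ∨ ¬(¬p ∧ (p ∧ q))), w0
2. (¬r ∨ ¬q) ∨ ¬(¬p ∧ (p ∧ q)), w0   [□-rule on 1 via w0Rw0]
3. ¬(¬p ∧ (p ∧ q)), w0   [∨-rule on 2 (branches; this branch)]
4. ¬(p ∧ q), w0   [¬∧-rule on 3 (branches; this branch)]
5. ¬q, w0   [¬∧-rule on 4 (branches; this branch)]
Accessibility: w0Rw0

Yes, satisfiable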